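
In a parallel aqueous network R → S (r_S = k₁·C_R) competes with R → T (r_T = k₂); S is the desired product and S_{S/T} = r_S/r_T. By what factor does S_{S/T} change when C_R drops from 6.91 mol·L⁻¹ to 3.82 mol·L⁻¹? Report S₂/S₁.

0.553

S_{S/T} = (k₁/k₂)·C_R, so S₂/S₁ = (C_{R,2}/C_{R,1}).
= 3.82/6.91 = 0.553.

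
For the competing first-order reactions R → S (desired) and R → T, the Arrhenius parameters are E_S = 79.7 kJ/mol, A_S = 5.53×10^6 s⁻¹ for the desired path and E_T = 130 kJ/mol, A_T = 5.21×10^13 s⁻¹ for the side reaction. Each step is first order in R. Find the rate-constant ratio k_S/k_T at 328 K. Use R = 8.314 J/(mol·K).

10.9

Since both paths have the same order in R, the concentration cancels and S_{S/T} = k_S/k_T = (A_S/A_T)·exp[(E_T−E_S)/(RT)].
(E_T−E_S)/(RT) = (130−79.7)×10³/(8.314×328) = 50300/2727 = 18.45.
k_S/k_T = (5.53×10^6/5.21×10^13)·exp(18.45) = 1.061×10^-7 × 1.025×10^8 = 10.9.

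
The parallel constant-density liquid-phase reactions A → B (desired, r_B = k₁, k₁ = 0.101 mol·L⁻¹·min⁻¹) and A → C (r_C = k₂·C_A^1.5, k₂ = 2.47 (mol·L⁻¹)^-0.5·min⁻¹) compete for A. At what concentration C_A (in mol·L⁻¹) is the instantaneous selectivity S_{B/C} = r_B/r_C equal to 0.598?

0.167 mol·L⁻¹

S_{B/C} = (k₁/k₂)·C_A^-1.5 ⇒ C_A = (S·k₂/k₁)^(1/(-1.5)).
= (0.598×2.47/0.101)^(-0.6667) = (14.62)^(-0.6667) = 0.167 mol·L⁻¹.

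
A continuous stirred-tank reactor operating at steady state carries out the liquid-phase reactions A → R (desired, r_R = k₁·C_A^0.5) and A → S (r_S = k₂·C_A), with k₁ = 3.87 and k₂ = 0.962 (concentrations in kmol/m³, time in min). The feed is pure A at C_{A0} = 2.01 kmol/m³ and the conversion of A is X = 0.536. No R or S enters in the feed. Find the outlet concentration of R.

Exit C_A = C_{A0}(1−X) = 2.01×0.464 = 0.9326 kmol/m³.
Rates in a CSTR are evaluated at the outlet concentration: r_R = 3.87×0.9326^0.5 = 3.737, r_S = 0.962×0.9326 = 0.8972.
Fraction of consumed A going to R: r_R/(r_R+r_S) = 0.8064.
C_R = 0.8064·C_{A0}·X = 0.8064×2.01×0.536 = 0.869 kmol/m³.

0.869 kmol/m³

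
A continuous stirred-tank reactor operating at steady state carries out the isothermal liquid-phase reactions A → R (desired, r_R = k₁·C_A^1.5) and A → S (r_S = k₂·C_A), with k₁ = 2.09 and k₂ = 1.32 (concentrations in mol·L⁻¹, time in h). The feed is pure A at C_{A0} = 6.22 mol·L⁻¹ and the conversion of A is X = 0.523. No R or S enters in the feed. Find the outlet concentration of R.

Exit C_A = C_{A0}(1−X) = 6.22×0.477 = 2.967 mol·L⁻¹.
A CSTR operates uniformly at the exit composition, giving r_R = 10.68 and r_S = 3.916 (each k·C_A^n at C_A = 2.967).
Fraction of consumed A going to R: r_R/(r_R+r_S) = 0.7317.
C_R = 0.7317·C_{A0}·X = 0.7317×6.22×0.523 = 2.38 mol·L⁻¹.

2.38 mol·L⁻¹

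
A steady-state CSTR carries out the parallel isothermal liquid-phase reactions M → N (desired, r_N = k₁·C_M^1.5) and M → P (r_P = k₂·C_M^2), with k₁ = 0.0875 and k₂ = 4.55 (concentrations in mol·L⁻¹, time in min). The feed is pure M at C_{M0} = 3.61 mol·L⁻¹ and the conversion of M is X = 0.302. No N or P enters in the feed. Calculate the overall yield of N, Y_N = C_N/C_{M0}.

Exit C_M = C_{M0}(1−X) = 3.61×0.698 = 2.520 mol·L⁻¹.
In a CSTR the entire volume is at exit conditions, so r_N = 0.0875×2.520^1.5 = 0.3500 and r_P = 4.55×2.520^2 = 28.89.
Fraction of consumed M going to N: r_N/(r_N+r_P) = 0.01197.
C_N = 0.01197·C_{M0}·X = 0.01197×3.61×0.302 = 0.0130 mol·L⁻¹; Y_N = C_N/C_{M0} = 0.00361.

0.00361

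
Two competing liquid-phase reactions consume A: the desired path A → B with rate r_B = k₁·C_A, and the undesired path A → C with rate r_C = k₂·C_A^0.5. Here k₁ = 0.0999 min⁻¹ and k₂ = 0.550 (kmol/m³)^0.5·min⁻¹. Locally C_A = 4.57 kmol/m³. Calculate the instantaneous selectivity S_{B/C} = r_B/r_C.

0.388

S_{B/C} = r_B/r_C = (k₁·C_A)/(k₂·C_A^0.5) = (k₁/k₂)·C_A^0.5.
= (0.0999×4.570) / (0.550×4.570^0.5) = 0.4565/1.176 = 0.388.
Since the desired path is higher order in A, keeping C_A high (PFR or concentrated feed) favours B.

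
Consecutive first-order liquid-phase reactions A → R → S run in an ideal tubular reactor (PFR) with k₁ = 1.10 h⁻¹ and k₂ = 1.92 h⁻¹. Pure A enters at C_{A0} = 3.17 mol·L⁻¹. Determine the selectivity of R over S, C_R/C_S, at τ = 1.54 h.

For first-order series with pure A initially, C_R(τ) = k₁C_{A0}/(k₂−k₁)·(e^(−k₁τ) − e^(−k₂τ)).
e^(−k₁τ) = e^(−1.10×1.54) = e^(−1.694) = 0.1838; e^(−k₂τ) = e^(−2.957) = 0.05199.
C_R = 1.10×3.17/(1.92−1.10) × (0.1838−0.05199) = 4.252×0.1318 = 0.5605 mol·L⁻¹.
C_A = C_{A0}e^(−k₁τ) = 0.5826 mol·L⁻¹, so C_S = C_{A0}−C_A−C_R = 2.027 mol·L⁻¹; C_R/C_S = 0.277.

0.277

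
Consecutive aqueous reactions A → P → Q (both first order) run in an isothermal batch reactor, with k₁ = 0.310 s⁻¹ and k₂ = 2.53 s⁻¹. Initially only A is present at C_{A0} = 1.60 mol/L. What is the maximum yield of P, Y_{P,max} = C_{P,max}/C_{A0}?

0.0914

At the optimum, C_{P,max}/C_{A0} = (k₁/k₂)^[k₂/(k₂−k₁)].
= (0.310/2.53)^(2.53/(2.53−0.310)) = (0.1225)^(1.140) = 0.09140.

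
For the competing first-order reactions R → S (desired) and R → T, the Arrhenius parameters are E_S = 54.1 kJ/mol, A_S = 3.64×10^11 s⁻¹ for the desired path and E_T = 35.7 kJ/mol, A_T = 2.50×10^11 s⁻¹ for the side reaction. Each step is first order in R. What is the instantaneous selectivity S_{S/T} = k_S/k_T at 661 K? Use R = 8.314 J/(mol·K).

Since both paths have the same order in R, the concentration cancels and S_{S/T} = k_S/k_T = (A_S/A_T)·exp[(E_T−E_S)/(RT)].
(E_T−E_S)/(RT) = (35.7−54.1)×10³/(8.314×661) = -18400/5496 = -3.348.
k_S/k_T = (3.64×10^11/2.50×10^11)·exp(-3.348) = 1.456 × 0.03515 = 0.0512.
Since E_S > E_T, raising the temperature improves selectivity toward S.

0.0512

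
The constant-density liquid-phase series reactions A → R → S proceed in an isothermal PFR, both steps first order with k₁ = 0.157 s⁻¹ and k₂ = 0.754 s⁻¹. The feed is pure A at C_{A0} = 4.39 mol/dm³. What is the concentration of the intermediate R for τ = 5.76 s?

0.452 mol/dm³

For first-order series with pure A initially, C_R(τ) = k₁C_{A0}/(k₂−k₁)·(e^(−k₁τ) − e^(−k₂τ)).
e^(−k₁τ) = e^(−0.157×5.76) = e^(−0.9043) = 0.4048; e^(−k₂τ) = e^(−4.343) = 0.01300.
C_R = 0.157×4.39/(0.754−0.157) × (0.4048−0.01300) = 1.154×0.3918 = 0.4524 mol/dm³.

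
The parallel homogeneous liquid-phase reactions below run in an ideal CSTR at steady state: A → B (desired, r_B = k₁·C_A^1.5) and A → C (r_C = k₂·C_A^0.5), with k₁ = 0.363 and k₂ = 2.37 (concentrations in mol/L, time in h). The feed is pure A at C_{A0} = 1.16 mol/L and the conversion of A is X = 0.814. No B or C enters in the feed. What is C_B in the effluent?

Exit C_A = C_{A0}(1−X) = 1.16×0.186 = 0.2158 mol/L.
A CSTR operates uniformly at the exit composition, giving r_B = 0.03638 and r_C = 1.101 (each k·C_A^n at C_A = 0.2158).
Fraction of consumed A going to B: r_B/(r_B+r_C) = 0.03199.
C_B = 0.03199·C_{A0}·X = 0.03199×1.16×0.814 = 0.0302 mol/L.

0.0302 mol/L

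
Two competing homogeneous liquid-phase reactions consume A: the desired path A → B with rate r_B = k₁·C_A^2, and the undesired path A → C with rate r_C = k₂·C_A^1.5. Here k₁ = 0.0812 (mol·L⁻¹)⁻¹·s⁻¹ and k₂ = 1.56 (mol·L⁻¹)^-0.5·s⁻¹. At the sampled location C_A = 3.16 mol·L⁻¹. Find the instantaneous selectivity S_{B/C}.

S_{B/C} = r_B/r_C = (k₁·C_A^2)/(k₂·C_A^1.5) = (k₁/k₂)·C_A^0.5.
= (0.0812×3.160^2) / (1.56×3.160^1.5) = 0.8108/8.763 = 0.0925.
Since the desired path is higher order in A, keeping C_A high (PFR or concentrated feed) favours B.

0.0925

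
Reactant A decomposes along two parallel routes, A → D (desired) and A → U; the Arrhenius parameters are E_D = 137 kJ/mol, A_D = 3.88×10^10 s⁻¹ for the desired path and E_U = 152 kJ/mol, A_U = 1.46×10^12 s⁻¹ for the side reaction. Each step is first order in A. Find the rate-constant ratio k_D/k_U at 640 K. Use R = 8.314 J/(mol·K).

Since both paths have the same order in A, the concentration cancels and S_{D/U} = k_D/k_U = (A_D/A_U)·exp[(E_U−E_D)/(RT)].
(E_U−E_D)/(RT) = (152−137)×10³/(8.314×640) = 15000/5321 = 2.819.
k_D/k_U = (3.88×10^10/1.46×10^12)·exp(2.819) = 0.02658 × 16.76 = 0.445.

0.445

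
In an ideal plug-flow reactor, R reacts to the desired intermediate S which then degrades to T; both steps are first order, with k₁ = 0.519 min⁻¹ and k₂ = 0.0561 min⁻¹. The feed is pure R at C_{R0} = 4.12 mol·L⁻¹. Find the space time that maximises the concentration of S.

4.81 min

Setting dC_S/dτ = 0 gives τ_opt = ln(k₂/k₁)/(k₂−k₁).
= ln(0.0561/0.519)/(0.0561−0.519) = ln(0.1081)/-0.4629 = -2.225/-0.4629 = 4.81 min.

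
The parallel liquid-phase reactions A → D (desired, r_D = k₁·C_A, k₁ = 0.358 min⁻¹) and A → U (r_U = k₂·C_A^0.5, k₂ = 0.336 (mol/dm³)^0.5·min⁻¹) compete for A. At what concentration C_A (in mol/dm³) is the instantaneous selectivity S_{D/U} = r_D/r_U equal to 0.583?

0.299 mol/dm³

S_{D/U} = (k₁/k₂)·C_A^0.5 ⇒ C_A = (S·k₂/k₁)^(2).
= (0.583×0.336/0.358)^(2) = (0.5472)^(2) = 0.299 mol/dm³.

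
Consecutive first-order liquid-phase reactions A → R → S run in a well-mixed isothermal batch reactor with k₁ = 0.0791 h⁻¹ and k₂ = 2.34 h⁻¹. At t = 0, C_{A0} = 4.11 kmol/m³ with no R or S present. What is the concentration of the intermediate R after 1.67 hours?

The intermediate concentration in a first-order A→B→C sequence is C_R = k₁C_{A0}(e^(−k₁t) − e^(−k₂t))/(k₂−k₁).
e^(−k₁t) = e^(−0.0791×1.67) = e^(−0.1321) = 0.8763; e^(−k₂t) = e^(−3.908) = 0.02008.
C_R = 0.0791×4.11/(2.34−0.0791) × (0.8763−0.02008) = 0.1438×0.8562 = 0.1231 kmol/m³.

0.123 kmol/m³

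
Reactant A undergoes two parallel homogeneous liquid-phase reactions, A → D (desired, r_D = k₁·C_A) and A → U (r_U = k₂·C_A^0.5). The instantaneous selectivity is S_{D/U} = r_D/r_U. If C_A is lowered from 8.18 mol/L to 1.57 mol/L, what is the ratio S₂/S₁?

0.438

S_{D/U} = (k₁/k₂)·C_A^0.5, so S₂/S₁ = (C_{A,2}/C_{A,1})^0.5.
= (1.57/8.18)^0.5 = (0.1919)^0.5 = 0.438.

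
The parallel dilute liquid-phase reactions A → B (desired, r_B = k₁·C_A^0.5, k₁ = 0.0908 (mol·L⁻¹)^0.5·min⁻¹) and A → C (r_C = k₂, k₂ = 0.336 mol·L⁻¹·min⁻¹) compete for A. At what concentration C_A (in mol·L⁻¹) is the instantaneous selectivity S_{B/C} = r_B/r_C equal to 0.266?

S_{B/C} = (k₁/k₂)·C_A^0.5 ⇒ C_A = (S·k₂/k₁)^(2).
= (0.266×0.336/0.0908)^(2) = (0.9843)^(2) = 0.969 mol·L⁻¹.

0.969 mol·L⁻¹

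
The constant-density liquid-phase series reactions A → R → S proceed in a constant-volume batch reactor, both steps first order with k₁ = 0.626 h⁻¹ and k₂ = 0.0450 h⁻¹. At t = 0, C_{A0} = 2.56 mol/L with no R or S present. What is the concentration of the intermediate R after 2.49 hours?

The intermediate concentration in a first-order A→B→C sequence is C_R = k₁C_{A0}(e^(−k₁t) − e^(−k₂t))/(k₂−k₁).
e^(−k₁t) = e^(−0.626×2.49) = e^(−1.559) = 0.2104; e^(−k₂t) = e^(−0.1121) = 0.8940.
C_R = 0.626×2.56/(0.0450−0.626) × (0.2104−0.8940) = (-2.758)×(-0.6836) = 1.886 mol/L.

1.89 mol/L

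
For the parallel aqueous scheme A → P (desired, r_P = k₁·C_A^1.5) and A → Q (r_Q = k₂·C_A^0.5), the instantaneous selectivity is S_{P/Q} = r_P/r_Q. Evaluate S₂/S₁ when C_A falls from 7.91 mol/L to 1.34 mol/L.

S_{P/Q} = (k₁/k₂)·C_A, so S₂/S₁ = (C_{A,2}/C_{A,1}).
= 1.34/7.91 = 0.169.
Selectivity toward P falls as C_A falls — high-concentration operation is favoured.

0.169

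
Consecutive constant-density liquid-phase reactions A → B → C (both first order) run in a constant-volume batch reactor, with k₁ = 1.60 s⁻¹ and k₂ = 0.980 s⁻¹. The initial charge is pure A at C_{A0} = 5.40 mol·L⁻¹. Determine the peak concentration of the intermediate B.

2.49 mol·L⁻¹

For a first-order series the maximum intermediate yield is C_{B,max}/C_{A0} = (k₁/k₂)^[k₂/(k₂−k₁)].
= (1.60/0.980)^(0.980/(0.980−1.60)) = (1.633)^(-1.581) = 0.4608.
C_{B,max} = 0.4608×5.40 = 2.49 mol·L⁻¹.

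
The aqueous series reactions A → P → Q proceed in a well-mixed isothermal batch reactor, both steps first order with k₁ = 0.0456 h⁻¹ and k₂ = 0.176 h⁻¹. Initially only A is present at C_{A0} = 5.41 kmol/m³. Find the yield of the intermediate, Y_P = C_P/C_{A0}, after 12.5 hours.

For first-order series with pure A initially, C_P(t) = k₁C_{A0}/(k₂−k₁)·(e^(−k₁t) − e^(−k₂t)).
e^(−k₁t) = e^(−0.0456×12.5) = e^(−0.5700) = 0.5655; e^(−k₂t) = e^(−2.200) = 0.1108.
C_P = 0.0456×5.41/(0.176−0.0456) × (0.5655−0.1108) = 1.892×0.4547 = 0.8603 kmol/m³.
Y_P = C_P/C_{A0} = 0.8603/5.41 = 0.159.

0.159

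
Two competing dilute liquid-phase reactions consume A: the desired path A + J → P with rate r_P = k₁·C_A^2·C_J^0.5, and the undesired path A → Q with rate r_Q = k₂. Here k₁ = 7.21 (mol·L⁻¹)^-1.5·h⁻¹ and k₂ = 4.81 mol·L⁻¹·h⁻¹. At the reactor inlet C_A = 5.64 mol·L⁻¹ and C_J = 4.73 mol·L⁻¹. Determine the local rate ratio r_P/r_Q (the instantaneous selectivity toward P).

S_{P/Q} = r_P/r_Q = (k₁·C_A^2·C_J^0.5)/(k₂) = (k₁/k₂)·C_A^2·C_J^0.5.
= (7.21×5.640^2×4.730^0.5) / (4.81) = 498.8/4.810 = 104.
Since the desired path is higher order in A, keeping C_A high (PFR or concentrated feed) favours P.

104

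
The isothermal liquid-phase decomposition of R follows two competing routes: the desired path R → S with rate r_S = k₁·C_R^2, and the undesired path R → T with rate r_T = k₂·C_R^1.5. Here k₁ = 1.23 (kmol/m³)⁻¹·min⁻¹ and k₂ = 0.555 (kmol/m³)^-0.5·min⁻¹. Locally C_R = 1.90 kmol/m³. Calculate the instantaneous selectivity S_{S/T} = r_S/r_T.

3.05

S_{S/T} = r_S/r_T = (k₁·C_R^2)/(k₂·C_R^1.5) = (k₁/k₂)·C_R^0.5.
= (1.23×1.900^2) / (0.555×1.900^1.5) = 4.440/1.454 = 3.05.
Since the desired path is higher order in R, keeping C_R high (PFR or concentrated feed) favours S.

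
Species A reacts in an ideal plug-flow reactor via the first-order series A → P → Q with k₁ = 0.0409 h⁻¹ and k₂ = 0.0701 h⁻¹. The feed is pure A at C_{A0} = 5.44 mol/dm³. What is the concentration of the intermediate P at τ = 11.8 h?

1.37 mol/dm³

The intermediate concentration in a first-order A→B→C sequence is C_P = k₁C_{A0}(e^(−k₁τ) − e^(−k₂τ))/(k₂−k₁).
e^(−k₁τ) = e^(−0.0409×11.8) = e^(−0.4826) = 0.6172; e^(−k₂τ) = e^(−0.8272) = 0.4373.
C_P = 0.0409×5.44/(0.0701−0.0409) × (0.6172−0.4373) = 7.620×0.1799 = 1.371 mol/dm³.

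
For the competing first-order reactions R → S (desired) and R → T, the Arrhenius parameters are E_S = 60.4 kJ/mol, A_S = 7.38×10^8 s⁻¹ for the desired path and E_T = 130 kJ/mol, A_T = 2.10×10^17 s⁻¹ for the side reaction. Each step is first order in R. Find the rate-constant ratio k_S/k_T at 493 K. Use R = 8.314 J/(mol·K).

k_S/k_T = (A_S/A_T)·exp[−(E_S−E_T)/(RT)] = (A_S/A_T)·exp[(E_T−E_S)/(RT)].
(E_T−E_S)/(RT) = (130−60.4)×10³/(8.314×493) = 69600/4099 = 16.98.
k_S/k_T = (7.38×10^8/2.10×10^17)·exp(16.98) = 3.514×10^-9 × 2.369×10^7 = 0.0833.
Since E_S < E_T, lowering the temperature improves selectivity toward S.

0.0833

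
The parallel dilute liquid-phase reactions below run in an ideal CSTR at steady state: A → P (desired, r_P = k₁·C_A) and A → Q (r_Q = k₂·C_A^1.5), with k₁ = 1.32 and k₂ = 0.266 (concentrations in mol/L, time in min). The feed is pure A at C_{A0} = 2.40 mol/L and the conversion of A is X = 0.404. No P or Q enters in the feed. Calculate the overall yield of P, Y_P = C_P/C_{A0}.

0.326

Exit C_A = C_{A0}(1−X) = 2.40×0.596 = 1.430 mol/L.
A CSTR operates uniformly at the exit composition, giving r_P = 1.888 and r_Q = 0.4551 (each k·C_A^n at C_A = 1.430).
Fraction of consumed A going to P: r_P/(r_P+r_Q) = 0.8058.
C_P = 0.8058·C_{A0}·X = 0.8058×2.40×0.404 = 0.781 mol/L; Y_P = C_P/C_{A0} = 0.326.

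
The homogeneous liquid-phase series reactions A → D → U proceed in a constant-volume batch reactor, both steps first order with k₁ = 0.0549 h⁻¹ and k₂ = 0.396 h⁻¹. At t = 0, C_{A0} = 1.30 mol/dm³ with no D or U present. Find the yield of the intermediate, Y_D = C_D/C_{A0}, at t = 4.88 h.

0.0998

The intermediate concentration in a first-order A→B→C sequence is C_D = k₁C_{A0}(e^(−k₁t) − e^(−k₂t))/(k₂−k₁).
e^(−k₁t) = e^(−0.0549×4.88) = e^(−0.2679) = 0.7650; e^(−k₂t) = e^(−1.932) = 0.1448.
C_D = 0.0549×1.30/(0.396−0.0549) × (0.7650−0.1448) = 0.2092×0.6202 = 0.1298 mol/dm³.
Y_D = C_D/C_{A0} = 0.1298/1.30 = 0.0998.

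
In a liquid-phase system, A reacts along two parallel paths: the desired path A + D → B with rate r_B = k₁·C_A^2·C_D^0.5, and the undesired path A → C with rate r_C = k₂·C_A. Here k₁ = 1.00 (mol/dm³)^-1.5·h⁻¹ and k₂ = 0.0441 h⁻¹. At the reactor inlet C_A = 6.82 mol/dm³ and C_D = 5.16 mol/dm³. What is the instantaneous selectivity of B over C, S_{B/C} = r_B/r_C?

S_{B/C} = r_B/r_C = (k₁·C_A^2·C_D^0.5)/(k₂·C_A) = (k₁/k₂)·C_A·C_D^0.5.
= (1.00×6.820^2×5.160^0.5) / (0.0441×6.820) = 105.7/0.3008 = 351.

351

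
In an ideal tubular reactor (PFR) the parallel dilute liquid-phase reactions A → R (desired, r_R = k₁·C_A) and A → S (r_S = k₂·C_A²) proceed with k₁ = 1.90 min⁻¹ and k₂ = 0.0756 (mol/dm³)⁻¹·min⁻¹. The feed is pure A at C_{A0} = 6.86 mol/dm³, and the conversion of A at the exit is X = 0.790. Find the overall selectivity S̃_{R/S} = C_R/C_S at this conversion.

6.18

C_A = C_{A0}(1−X) = 1.441 mol/dm³.
Along a PFR/batch, dC_R/dC_A = −r_R/(r_R+r_S) = −k₁/(k₁+k₂·C_A).
Integrating from C_{A0} to C_A: C_R = (1.90/0.0756)·ln[(1.90+0.0756·6.86)/(1.90+0.0756·1.44)] = 25.13·ln(2.419/2.009) = 4.665 mol/dm³.
C_S = (C_{A0}−C_A)−C_R = 0.7548 mol/dm³; S̃_{R/S} = 4.665/0.7548 = 6.18.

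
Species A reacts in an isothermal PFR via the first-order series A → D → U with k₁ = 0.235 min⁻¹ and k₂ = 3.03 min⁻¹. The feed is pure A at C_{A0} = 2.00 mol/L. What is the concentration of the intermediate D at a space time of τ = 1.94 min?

0.106 mol/L

The intermediate concentration in a first-order A→B→C sequence is C_D = k₁C_{A0}(e^(−k₁τ) − e^(−k₂τ))/(k₂−k₁).
e^(−k₁τ) = e^(−0.235×1.94) = e^(−0.4559) = 0.6339; e^(−k₂τ) = e^(−5.878) = 0.002800.
C_D = 0.235×2.00/(3.03−0.235) × (0.6339−0.002800) = 0.1682×0.6311 = 0.1061 mol/L.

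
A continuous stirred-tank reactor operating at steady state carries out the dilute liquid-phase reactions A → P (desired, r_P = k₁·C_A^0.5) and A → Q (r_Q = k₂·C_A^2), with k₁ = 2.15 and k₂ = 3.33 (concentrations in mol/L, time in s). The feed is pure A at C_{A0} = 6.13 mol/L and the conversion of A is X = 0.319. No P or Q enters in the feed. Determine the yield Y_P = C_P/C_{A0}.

0.0224

Exit C_A = C_{A0}(1−X) = 6.13×0.681 = 4.175 mol/L.
Rates in a CSTR are evaluated at the outlet concentration: r_P = 2.15×4.175^0.5 = 4.393, r_Q = 3.33×4.175^2 = 58.03.
Fraction of consumed A going to P: r_P/(r_P+r_Q) = 0.07037.
C_P = 0.07037·C_{A0}·X = 0.07037×6.13×0.319 = 0.138 mol/L; Y_P = C_P/C_{A0} = 0.0224.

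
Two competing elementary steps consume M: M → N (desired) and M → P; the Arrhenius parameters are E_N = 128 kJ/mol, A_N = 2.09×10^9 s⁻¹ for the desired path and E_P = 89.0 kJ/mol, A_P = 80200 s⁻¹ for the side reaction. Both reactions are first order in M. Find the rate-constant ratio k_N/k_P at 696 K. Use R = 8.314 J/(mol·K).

k_N/k_P = (A_N/A_P)·exp[−(E_N−E_P)/(RT)] = (A_N/A_P)·exp[(E_P−E_N)/(RT)].
(E_P−E_N)/(RT) = (89.0−128)×10³/(8.314×696) = -39000/5787 = -6.740.
k_N/k_P = (2.09×10^9/80200)·exp(-6.740) = 26060 × 0.001183 = 30.8.

30.8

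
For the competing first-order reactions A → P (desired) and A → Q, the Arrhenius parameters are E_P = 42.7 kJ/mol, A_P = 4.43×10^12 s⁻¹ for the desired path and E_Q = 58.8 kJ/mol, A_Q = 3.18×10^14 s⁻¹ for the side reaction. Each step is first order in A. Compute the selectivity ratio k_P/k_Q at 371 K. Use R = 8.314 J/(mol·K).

Since both paths have the same order in A, the concentration cancels and S_{P/Q} = k_P/k_Q = (A_P/A_Q)·exp[(E_Q−E_P)/(RT)].
(E_Q−E_P)/(RT) = (58.8−42.7)×10³/(8.314×371) = 16100/3084 = 5.220.
k_P/k_Q = (4.43×10^12/3.18×10^14)·exp(5.220) = 0.01393 × 184.9 = 2.58.
Since E_P < E_Q, lowering the temperature improves selectivity toward P.

2.58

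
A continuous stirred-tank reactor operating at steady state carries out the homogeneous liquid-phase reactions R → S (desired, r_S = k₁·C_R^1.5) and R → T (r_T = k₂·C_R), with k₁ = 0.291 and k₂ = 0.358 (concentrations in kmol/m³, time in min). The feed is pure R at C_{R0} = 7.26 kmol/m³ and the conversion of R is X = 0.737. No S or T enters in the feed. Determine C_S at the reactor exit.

Exit C_R = C_{R0}(1−X) = 7.26×0.263 = 1.909 kmol/m³.
Rates in a CSTR are evaluated at the outlet concentration: r_S = 0.291×1.909^1.5 = 0.7678, r_T = 0.358×1.909 = 0.6836.
Fraction of consumed R going to S: r_S/(r_S+r_T) = 0.5290.
C_S = 0.5290·C_{R0}·X = 0.5290×7.26×0.737 = 2.83 kmol/m³.

2.83 kmol/m³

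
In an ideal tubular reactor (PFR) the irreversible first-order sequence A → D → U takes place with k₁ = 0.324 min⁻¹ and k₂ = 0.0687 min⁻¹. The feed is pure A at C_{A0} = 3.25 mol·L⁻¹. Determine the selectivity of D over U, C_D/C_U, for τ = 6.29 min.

The intermediate concentration in a first-order A→B→C sequence is C_D = k₁C_{A0}(e^(−k₁τ) − e^(−k₂τ))/(k₂−k₁).
e^(−k₁τ) = e^(−0.324×6.29) = e^(−2.038) = 0.1303; e^(−k₂τ) = e^(−0.4321) = 0.6491.
C_D = 0.324×3.25/(0.0687−0.324) × (0.1303−0.6491) = (-4.125)×(-0.5188) = 2.140 mol·L⁻¹.
C_A = C_{A0}e^(−k₁τ) = 0.4235 mol·L⁻¹, so C_U = C_{A0}−C_A−C_D = 0.6866 mol·L⁻¹; C_D/C_U = 3.12.

3.12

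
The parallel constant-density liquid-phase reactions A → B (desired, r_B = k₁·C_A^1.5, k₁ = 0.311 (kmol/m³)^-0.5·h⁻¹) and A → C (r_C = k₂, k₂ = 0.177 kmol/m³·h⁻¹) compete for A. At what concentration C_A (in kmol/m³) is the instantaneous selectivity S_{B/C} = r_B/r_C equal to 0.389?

0.366 kmol/m³

S_{B/C} = (k₁/k₂)·C_A^1.5 ⇒ C_A = (S·k₂/k₁)^(1/1.5).
= (0.389×0.177/0.311)^(0.6667) = (0.2214)^(0.6667) = 0.366 kmol/m³.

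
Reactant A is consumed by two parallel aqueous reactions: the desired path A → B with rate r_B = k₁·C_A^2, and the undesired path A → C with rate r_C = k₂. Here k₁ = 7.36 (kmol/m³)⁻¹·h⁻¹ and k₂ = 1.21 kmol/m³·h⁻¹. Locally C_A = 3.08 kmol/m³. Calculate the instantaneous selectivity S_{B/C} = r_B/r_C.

S_{B/C} = r_B/r_C = (k₁·C_A^2)/(k₂) = (k₁/k₂)·C_A^2.
= (7.36×3.080^2) / (1.21) = 69.82/1.210 = 57.7.

57.7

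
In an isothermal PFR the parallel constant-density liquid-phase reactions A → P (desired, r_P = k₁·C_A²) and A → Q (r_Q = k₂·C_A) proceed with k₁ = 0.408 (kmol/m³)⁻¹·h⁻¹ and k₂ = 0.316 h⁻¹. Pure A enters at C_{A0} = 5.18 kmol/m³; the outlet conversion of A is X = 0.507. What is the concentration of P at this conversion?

2.18 kmol/m³

C_A = C_{A0}(1−X) = 2.554 kmol/m³.
Along a PFR/batch, dC_Q/dC_A = −r_Q/(r_P+r_Q) = −k₂/(k₂+k₁·C_A).
Integrating from C_{A0} to C_A: C_Q = (0.316/0.408)·ln[(0.316+0.408·5.18)/(0.316+0.408·2.55)] = 0.7745·ln(2.429/1.358) = 0.4505 kmol/m³.
Then C_P = (C_{A0}−C_A) − C_Q = 2.626 − 0.4505 = 2.176 kmol/m³.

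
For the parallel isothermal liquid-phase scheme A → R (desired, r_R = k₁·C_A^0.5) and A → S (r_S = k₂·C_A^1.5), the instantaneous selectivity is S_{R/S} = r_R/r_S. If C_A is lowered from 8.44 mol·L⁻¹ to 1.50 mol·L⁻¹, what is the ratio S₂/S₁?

S_{R/S} = (k₁/k₂)·C_A⁻¹, so S₂/S₁ = (C_{A,2}/C_{A,1})⁻¹.
= 8.44/1.50 = 5.63.

5.63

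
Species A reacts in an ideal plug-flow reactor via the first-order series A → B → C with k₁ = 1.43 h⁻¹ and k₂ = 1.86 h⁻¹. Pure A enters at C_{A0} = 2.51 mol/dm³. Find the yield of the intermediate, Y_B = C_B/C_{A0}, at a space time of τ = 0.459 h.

0.309

Solving the coupled first-order balances gives C_B(τ) = [k₁/(k₂−k₁)]·C_{A0}·(e^(−k₁τ) − e^(−k₂τ)).
e^(−k₁τ) = e^(−1.43×0.459) = e^(−0.6564) = 0.5187; e^(−k₂τ) = e^(−0.8537) = 0.4258.
C_B = 1.43×2.51/(1.86−1.43) × (0.5187−0.4258) = 8.347×0.09291 = 0.7756 mol/dm³.
Y_B = C_B/C_{A0} = 0.7756/2.51 = 0.309.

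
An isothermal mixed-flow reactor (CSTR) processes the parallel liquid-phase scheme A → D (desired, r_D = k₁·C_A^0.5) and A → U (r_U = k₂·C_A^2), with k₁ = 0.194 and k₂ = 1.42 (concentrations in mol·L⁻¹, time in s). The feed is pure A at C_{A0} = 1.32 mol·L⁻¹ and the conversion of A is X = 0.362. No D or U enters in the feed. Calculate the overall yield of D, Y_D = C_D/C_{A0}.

0.0544

Exit C_A = C_{A0}(1−X) = 1.32×0.638 = 0.8422 mol·L⁻¹.
A CSTR operates uniformly at the exit composition, giving r_D = 0.1780 and r_U = 1.007 (each k·C_A^n at C_A = 0.8422).
Fraction of consumed A going to D: r_D/(r_D+r_U) = 0.1502.
C_D = 0.1502·C_{A0}·X = 0.1502×1.32×0.362 = 0.0718 mol·L⁻¹; Y_D = C_D/C_{A0} = 0.0544.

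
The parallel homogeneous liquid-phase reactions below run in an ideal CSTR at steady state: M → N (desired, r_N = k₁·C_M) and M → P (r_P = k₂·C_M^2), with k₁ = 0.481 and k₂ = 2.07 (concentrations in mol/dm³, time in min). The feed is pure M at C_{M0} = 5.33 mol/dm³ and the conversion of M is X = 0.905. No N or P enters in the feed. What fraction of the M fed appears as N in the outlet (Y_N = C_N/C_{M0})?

Exit C_M = C_{M0}(1−X) = 5.33×0.0950 = 0.5063 mol/dm³.
In a CSTR the entire volume is at exit conditions, so r_N = 0.481×0.5063 = 0.2436 and r_P = 2.07×0.5063^2 = 0.5307.
Fraction of consumed M going to N: r_N/(r_N+r_P) = 0.3146.
C_N = 0.3146·C_{M0}·X = 0.3146×5.33×0.905 = 1.52 mol/dm³; Y_N = C_N/C_{M0} = 0.285.

0.285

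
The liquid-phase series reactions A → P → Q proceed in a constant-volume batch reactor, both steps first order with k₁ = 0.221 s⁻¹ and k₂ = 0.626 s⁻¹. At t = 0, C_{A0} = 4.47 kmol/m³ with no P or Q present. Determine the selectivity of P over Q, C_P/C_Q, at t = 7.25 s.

0.150

Solving the coupled first-order balances gives C_P(t) = [k₁/(k₂−k₁)]·C_{A0}·(e^(−k₁t) − e^(−k₂t)).
e^(−k₁t) = e^(−0.221×7.25) = e^(−1.602) = 0.2014; e^(−k₂t) = e^(−4.538) = 0.01069.
C_P = 0.221×4.47/(0.626−0.221) × (0.2014−0.01069) = 2.439×0.1908 = 0.4653 kmol/m³.
C_A = C_{A0}e^(−k₁t) = 0.9004 kmol/m³, so C_Q = C_{A0}−C_A−C_P = 3.104 kmol/m³; C_P/C_Q = 0.150.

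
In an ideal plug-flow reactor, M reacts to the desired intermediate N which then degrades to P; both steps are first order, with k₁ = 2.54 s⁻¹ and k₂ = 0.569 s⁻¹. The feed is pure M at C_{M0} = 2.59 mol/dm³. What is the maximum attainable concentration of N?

1.68 mol/dm³

At the optimum, C_{N,max}/C_{M0} = (k₁/k₂)^[k₂/(k₂−k₁)].
= (2.54/0.569)^(0.569/(0.569−2.54)) = (4.464)^(-0.2887) = 0.6493.
C_{N,max} = 0.6493×2.59 = 1.68 mol/dm³.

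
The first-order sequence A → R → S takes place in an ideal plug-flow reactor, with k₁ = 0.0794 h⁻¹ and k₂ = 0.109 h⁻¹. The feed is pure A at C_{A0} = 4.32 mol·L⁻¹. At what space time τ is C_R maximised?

10.7 h

The intermediate peaks when r₁ = r₂, i.e. k₁e^(−k₁τ) = k₂e^(−k₂τ), giving τ_opt = ln(k₂/k₁)/(k₂−k₁).
= ln(0.109/0.0794)/(0.109−0.0794) = ln(1.373)/0.02960 = 0.3168/0.02960 = 10.7 h.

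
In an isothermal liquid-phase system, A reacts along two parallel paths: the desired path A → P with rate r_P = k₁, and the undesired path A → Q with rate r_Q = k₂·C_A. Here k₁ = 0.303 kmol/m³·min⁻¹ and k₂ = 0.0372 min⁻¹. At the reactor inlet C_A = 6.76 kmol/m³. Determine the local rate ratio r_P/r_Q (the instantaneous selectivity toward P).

1.20

S_{P/Q} = r_P/r_Q = (k₁)/(k₂·C_A) = (k₁/k₂)·C_A⁻¹.
= (0.303) / (0.0372×6.760) = 0.3030/0.2515 = 1.20.
The undesired path is higher order in A, so low C_A (CSTR or dilute feed) favours P.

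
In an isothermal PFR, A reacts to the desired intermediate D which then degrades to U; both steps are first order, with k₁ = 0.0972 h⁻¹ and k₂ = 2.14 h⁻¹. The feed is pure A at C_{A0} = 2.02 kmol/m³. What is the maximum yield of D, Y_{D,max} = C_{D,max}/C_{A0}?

For a first-order series the maximum intermediate yield is C_{D,max}/C_{A0} = (k₁/k₂)^[k₂/(k₂−k₁)].
= (0.0972/2.14)^(2.14/(2.14−0.0972)) = (0.04542)^(1.048) = 0.03921.

0.0392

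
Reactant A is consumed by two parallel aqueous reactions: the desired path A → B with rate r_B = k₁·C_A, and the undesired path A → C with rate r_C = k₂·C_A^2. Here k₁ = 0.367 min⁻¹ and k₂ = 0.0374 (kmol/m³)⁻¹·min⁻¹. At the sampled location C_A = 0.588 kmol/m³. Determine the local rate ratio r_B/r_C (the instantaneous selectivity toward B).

S_{B/C} = r_B/r_C = (k₁·C_A)/(k₂·C_A^2) = (k₁/k₂)·C_A⁻¹.
= (0.367×0.5880) / (0.0374×0.5880^2) = 0.2158/0.01293 = 16.7.

16.7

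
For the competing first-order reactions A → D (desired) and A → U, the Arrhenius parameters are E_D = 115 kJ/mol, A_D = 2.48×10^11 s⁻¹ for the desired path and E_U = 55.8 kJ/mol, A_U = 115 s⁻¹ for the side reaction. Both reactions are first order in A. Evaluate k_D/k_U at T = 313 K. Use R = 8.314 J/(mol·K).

0.284

With equal orders, S_{D/U} = k_D/k_U = (A_D/A_U)·exp[(E_U−E_D)/(RT)].
(E_U−E_D)/(RT) = (55.8−115)×10³/(8.314×313) = -59200/2602 = -22.75.
k_D/k_U = (2.48×10^11/115)·exp(-22.75) = 2.157×10^9 × 1.319×10^-10 = 0.284.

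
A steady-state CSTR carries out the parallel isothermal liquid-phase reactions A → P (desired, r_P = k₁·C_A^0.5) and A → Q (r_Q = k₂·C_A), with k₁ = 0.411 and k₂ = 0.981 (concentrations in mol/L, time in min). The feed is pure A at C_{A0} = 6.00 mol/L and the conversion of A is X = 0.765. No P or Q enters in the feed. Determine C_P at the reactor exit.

1.20 mol/L

Exit C_A = C_{A0}(1−X) = 6.00×0.235 = 1.410 mol/L.
In a CSTR the entire volume is at exit conditions, so r_P = 0.411×1.410^0.5 = 0.4880 and r_Q = 0.981×1.410 = 1.383.
Fraction of consumed A going to P: r_P/(r_P+r_Q) = 0.2608.
C_P = 0.2608·C_{A0}·X = 0.2608×6.00×0.765 = 1.20 mol/L.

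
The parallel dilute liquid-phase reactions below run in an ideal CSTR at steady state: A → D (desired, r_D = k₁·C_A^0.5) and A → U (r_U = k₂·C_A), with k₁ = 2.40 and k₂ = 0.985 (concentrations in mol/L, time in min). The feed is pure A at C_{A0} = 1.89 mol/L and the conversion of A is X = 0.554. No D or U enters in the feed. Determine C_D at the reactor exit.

Exit C_A = C_{A0}(1−X) = 1.89×0.446 = 0.8429 mol/L.
A CSTR operates uniformly at the exit composition, giving r_D = 2.203 and r_U = 0.8303 (each k·C_A^n at C_A = 0.8429).
Fraction of consumed A going to D: r_D/(r_D+r_U) = 0.7263.
C_D = 0.7263·C_{A0}·X = 0.7263×1.89×0.554 = 0.760 mol/L.

0.760 mol/L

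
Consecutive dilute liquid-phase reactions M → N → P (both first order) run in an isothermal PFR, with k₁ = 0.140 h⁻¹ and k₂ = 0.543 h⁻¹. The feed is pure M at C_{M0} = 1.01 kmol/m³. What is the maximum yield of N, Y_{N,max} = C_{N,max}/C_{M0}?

At the optimum, C_{N,max}/C_{M0} = (k₁/k₂)^[k₂/(k₂−k₁)].
= (0.140/0.543)^(0.543/(0.543−0.140)) = (0.2578)^(1.347) = 0.1610.

0.161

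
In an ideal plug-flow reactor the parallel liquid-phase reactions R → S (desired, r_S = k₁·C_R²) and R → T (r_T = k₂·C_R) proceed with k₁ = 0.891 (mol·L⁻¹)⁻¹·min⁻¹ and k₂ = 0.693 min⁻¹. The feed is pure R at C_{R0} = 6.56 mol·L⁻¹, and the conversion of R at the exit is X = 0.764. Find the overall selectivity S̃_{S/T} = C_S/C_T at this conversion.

4.61

C_R = C_{R0}(1−X) = 1.548 mol·L⁻¹.
Along a PFR/batch, dC_T/dC_R = −r_T/(r_S+r_T) = −k₂/(k₂+k₁·C_R).
Integrating from C_{R0} to C_R: C_T = (0.693/0.891)·ln[(0.693+0.891·6.56)/(0.693+0.891·1.55)] = 0.7778·ln(6.538/2.072) = 0.8936 mol·L⁻¹.
Then C_S = (C_{R0}−C_R) − C_T = 5.012 − 0.8936 = 4.118 mol·L⁻¹.
S̃_{S/T} = C_S/C_T = 4.118/0.8936 = 4.61.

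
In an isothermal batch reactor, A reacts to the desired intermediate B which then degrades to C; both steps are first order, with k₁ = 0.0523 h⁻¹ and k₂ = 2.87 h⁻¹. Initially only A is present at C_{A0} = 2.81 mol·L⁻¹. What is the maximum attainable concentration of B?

0.0475 mol·L⁻¹

Evaluating C_B at t_opt = ln(k₂/k₁)/(k₂−k₁) gives C_{B,max}/C_{A0} = (k₁/k₂)^[k₂/(k₂−k₁)].
= (0.0523/2.87)^(2.87/(2.87−0.0523)) = (0.01822)^(1.019) = 0.01692.
C_{B,max} = 0.01692×2.81 = 0.0475 mol·L⁻¹.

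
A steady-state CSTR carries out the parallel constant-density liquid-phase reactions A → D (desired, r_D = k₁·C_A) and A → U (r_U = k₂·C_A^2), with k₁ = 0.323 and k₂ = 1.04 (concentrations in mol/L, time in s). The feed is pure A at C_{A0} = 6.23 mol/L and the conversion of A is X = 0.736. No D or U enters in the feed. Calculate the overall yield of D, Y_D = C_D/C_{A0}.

Exit C_A = C_{A0}(1−X) = 6.23×0.264 = 1.645 mol/L.
A CSTR operates uniformly at the exit composition, giving r_D = 0.5312 and r_U = 2.813 (each k·C_A^n at C_A = 1.645).
Fraction of consumed A going to D: r_D/(r_D+r_U) = 0.1588.
C_D = 0.1588·C_{A0}·X = 0.1588×6.23×0.736 = 0.728 mol/L; Y_D = C_D/C_{A0} = 0.117.

0.117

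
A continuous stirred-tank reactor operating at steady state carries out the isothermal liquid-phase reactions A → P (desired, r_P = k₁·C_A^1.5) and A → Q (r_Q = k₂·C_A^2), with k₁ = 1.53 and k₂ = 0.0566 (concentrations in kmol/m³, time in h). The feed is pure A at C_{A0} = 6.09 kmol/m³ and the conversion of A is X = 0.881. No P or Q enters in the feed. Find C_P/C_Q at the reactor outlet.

31.8

Exit C_A = C_{A0}(1−X) = 6.09×0.119 = 0.7247 kmol/m³.
In a CSTR the entire volume is at exit conditions, so r_P = 1.53×0.7247^1.5 = 0.9439 and r_Q = 0.0566×0.7247^2 = 0.02973.
Overall selectivity = C_P/C_Q = r_Pτ/(r_Qτ) = r_P/r_Q = 31.8.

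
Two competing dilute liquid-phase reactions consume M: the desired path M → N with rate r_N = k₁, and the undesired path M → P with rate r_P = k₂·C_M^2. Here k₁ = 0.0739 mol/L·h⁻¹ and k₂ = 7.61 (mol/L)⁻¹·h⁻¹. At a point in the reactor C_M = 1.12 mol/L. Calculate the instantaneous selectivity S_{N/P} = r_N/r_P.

S_{N/P} = r_N/r_P = (k₁)/(k₂·C_M^2) = (k₁/k₂)·C_M^-2.
= (0.0739) / (7.61×1.120^2) = 0.07390/9.546 = 0.00774.

0.00774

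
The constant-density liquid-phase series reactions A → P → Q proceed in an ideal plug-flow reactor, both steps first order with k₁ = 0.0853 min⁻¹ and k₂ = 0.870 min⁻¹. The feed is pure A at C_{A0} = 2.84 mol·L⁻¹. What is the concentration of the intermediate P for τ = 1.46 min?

0.186 mol·L⁻¹

Solving the coupled first-order balances gives C_P(τ) = [k₁/(k₂−k₁)]·C_{A0}·(e^(−k₁τ) − e^(−k₂τ)).
e^(−k₁τ) = e^(−0.0853×1.46) = e^(−0.1245) = 0.8829; e^(−k₂τ) = e^(−1.270) = 0.2808.
C_P = 0.0853×2.84/(0.870−0.0853) × (0.8829−0.2808) = 0.3087×0.6021 = 0.1859 mol·L⁻¹.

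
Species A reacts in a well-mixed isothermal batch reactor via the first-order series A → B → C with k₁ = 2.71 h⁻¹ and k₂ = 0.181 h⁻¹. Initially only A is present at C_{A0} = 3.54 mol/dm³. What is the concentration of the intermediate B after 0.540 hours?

Solving the coupled first-order balances gives C_B(t) = [k₁/(k₂−k₁)]·C_{A0}·(e^(−k₁t) − e^(−k₂t)).
e^(−k₁t) = e^(−2.71×0.540) = e^(−1.463) = 0.2314; e^(−k₂t) = e^(−0.09774) = 0.9069.
C_B = 2.71×3.54/(0.181−2.71) × (0.2314−0.9069) = (-3.793)×(-0.6754) = 2.562 mol/dm³.

2.56 mol/dm³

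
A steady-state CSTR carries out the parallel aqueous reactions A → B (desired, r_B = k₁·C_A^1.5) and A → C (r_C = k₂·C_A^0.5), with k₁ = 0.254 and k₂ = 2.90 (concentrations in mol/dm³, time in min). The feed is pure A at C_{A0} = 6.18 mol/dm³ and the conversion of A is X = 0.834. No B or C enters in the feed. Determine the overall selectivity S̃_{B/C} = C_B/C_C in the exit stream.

0.0899

Exit C_A = C_{A0}(1−X) = 6.18×0.166 = 1.026 mol/dm³.
In a CSTR the entire volume is at exit conditions, so r_B = 0.254×1.026^1.5 = 0.2639 and r_C = 2.90×1.026^0.5 = 2.937.
Overall selectivity = C_B/C_C = r_Bτ/(r_Cτ) = r_B/r_C = 0.0899.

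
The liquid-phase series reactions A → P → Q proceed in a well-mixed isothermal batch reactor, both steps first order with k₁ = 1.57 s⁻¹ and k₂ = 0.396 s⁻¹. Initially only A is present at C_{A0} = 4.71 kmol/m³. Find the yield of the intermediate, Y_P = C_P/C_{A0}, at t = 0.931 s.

0.615

The intermediate concentration in a first-order A→B→C sequence is C_P = k₁C_{A0}(e^(−k₁t) − e^(−k₂t))/(k₂−k₁).
e^(−k₁t) = e^(−1.57×0.931) = e^(−1.462) = 0.2318; e^(−k₂t) = e^(−0.3687) = 0.6916.
C_P = 1.57×4.71/(0.396−1.57) × (0.2318−0.6916) = (-6.299)×(-0.4598) = 2.896 kmol/m³.
Y_P = C_P/C_{A0} = 2.896/4.71 = 0.615.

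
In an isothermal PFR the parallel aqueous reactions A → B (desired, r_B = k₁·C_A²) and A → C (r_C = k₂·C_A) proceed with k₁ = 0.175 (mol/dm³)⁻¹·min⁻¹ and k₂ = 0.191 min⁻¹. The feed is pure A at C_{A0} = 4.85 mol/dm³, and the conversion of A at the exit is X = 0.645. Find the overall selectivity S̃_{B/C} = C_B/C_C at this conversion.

C_A = C_{A0}(1−X) = 1.722 mol/dm³.
Along a PFR/batch, dC_C/dC_A = −r_C/(r_B+r_C) = −k₂/(k₂+k₁·C_A).
Integrating from C_{A0} to C_A: C_C = (0.191/0.175)·ln[(0.191+0.175·4.85)/(0.191+0.175·1.72)] = 1.091·ln(1.040/0.4923) = 0.8160 mol/dm³.
Then C_B = (C_{A0}−C_A) − C_C = 3.128 − 0.8160 = 2.312 mol/dm³.
S̃_{B/C} = C_B/C_C = 2.312/0.8160 = 2.83.

2.83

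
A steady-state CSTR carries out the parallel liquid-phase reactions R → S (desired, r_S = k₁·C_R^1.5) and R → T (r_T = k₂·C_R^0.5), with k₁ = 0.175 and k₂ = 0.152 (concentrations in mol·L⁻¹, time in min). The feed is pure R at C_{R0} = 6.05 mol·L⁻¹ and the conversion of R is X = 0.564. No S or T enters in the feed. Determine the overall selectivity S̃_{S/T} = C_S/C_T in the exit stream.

3.04

Exit C_R = C_{R0}(1−X) = 6.05×0.436 = 2.638 mol·L⁻¹.
In a CSTR the entire volume is at exit conditions, so r_S = 0.175×2.638^1.5 = 0.7497 and r_T = 0.152×2.638^0.5 = 0.2469.
Overall selectivity = C_S/C_T = r_Sτ/(r_Tτ) = r_S/r_T = 3.04.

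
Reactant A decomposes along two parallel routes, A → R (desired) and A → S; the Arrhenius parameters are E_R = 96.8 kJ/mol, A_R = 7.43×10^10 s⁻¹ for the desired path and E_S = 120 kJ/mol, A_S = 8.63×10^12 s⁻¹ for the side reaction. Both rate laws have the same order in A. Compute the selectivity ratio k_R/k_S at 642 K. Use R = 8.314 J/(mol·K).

Since both paths have the same order in A, the concentration cancels and S_{R/S} = k_R/k_S = (A_R/A_S)·exp[(E_S−E_R)/(RT)].
(E_S−E_R)/(RT) = (120−96.8)×10³/(8.314×642) = 23200/5338 = 4.347.
k_R/k_S = (7.43×10^10/8.63×10^12)·exp(4.347) = 0.008610 × 77.21 = 0.665.

0.665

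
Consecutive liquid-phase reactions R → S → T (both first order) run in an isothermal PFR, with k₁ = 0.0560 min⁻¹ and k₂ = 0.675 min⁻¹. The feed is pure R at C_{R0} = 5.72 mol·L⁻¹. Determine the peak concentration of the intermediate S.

For a first-order series the maximum intermediate yield is C_{S,max}/C_{R0} = (k₁/k₂)^[k₂/(k₂−k₁)].
= (0.0560/0.675)^(0.675/(0.675−0.0560)) = (0.08296)^(1.090) = 0.06623.
C_{S,max} = 0.06623×5.72 = 0.379 mol·L⁻¹.

0.379 mol·L⁻¹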